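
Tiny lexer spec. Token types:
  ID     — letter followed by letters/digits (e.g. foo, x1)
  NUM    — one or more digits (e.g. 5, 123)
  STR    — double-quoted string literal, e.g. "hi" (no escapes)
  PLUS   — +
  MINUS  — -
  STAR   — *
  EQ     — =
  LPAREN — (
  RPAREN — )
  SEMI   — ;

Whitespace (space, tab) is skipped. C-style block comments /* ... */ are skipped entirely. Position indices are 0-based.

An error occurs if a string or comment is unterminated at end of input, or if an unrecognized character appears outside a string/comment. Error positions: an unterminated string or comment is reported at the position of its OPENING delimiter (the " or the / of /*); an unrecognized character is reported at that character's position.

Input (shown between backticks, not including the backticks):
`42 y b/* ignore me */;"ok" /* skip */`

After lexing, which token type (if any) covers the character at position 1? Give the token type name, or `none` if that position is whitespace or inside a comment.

Answer: NUM

Derivation:
pos=0: emit NUM '42' (now at pos=2)
pos=3: emit ID 'y' (now at pos=4)
pos=5: emit ID 'b' (now at pos=6)
pos=6: enter COMMENT mode (saw '/*')
exit COMMENT mode (now at pos=21)
pos=21: emit SEMI ';'
pos=22: enter STRING mode
pos=22: emit STR "ok" (now at pos=26)
pos=27: enter COMMENT mode (saw '/*')
exit COMMENT mode (now at pos=37)
DONE. 5 tokens: [NUM, ID, ID, SEMI, STR]
Position 1: char is '2' -> NUM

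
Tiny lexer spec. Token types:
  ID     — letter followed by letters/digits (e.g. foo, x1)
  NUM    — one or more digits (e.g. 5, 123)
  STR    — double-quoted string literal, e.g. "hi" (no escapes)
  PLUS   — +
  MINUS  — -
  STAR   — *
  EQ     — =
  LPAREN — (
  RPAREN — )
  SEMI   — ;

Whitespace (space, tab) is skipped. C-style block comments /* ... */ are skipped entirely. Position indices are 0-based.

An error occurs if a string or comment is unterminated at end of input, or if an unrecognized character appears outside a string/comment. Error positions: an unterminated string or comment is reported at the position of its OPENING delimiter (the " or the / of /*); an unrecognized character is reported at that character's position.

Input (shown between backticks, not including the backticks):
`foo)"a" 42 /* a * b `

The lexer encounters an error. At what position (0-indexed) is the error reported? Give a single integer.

pos=0: emit ID 'foo' (now at pos=3)
pos=3: emit RPAREN ')'
pos=4: enter STRING mode
pos=4: emit STR "a" (now at pos=7)
pos=8: emit NUM '42' (now at pos=10)
pos=11: enter COMMENT mode (saw '/*')
pos=11: ERROR — unterminated comment (reached EOF)

Answer: 11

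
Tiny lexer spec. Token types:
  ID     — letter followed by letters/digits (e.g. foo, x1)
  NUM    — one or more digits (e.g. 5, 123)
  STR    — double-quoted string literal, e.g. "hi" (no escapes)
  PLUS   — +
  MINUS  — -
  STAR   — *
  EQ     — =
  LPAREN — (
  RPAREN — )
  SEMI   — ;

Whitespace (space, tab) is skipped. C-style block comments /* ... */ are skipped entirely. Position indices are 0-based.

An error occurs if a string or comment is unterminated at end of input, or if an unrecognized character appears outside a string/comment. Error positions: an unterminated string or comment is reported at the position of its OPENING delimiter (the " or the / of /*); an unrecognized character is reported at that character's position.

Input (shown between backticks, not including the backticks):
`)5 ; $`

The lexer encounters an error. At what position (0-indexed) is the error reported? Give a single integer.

pos=0: emit RPAREN ')'
pos=1: emit NUM '5' (now at pos=2)
pos=3: emit SEMI ';'
pos=5: ERROR — unrecognized char '$'

Answer: 5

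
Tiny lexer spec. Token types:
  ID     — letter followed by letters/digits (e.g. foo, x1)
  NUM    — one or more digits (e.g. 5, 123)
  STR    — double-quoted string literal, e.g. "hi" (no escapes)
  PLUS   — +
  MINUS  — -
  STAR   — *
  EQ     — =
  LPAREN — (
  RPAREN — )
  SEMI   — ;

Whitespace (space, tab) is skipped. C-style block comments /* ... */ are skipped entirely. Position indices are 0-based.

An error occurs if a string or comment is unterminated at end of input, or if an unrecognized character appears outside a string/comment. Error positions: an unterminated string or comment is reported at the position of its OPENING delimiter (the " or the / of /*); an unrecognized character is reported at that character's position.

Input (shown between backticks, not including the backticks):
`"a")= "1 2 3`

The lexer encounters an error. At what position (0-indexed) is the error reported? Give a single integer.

pos=0: enter STRING mode
pos=0: emit STR "a" (now at pos=3)
pos=3: emit RPAREN ')'
pos=4: emit EQ '='
pos=6: enter STRING mode
pos=6: ERROR — unterminated string

Answer: 6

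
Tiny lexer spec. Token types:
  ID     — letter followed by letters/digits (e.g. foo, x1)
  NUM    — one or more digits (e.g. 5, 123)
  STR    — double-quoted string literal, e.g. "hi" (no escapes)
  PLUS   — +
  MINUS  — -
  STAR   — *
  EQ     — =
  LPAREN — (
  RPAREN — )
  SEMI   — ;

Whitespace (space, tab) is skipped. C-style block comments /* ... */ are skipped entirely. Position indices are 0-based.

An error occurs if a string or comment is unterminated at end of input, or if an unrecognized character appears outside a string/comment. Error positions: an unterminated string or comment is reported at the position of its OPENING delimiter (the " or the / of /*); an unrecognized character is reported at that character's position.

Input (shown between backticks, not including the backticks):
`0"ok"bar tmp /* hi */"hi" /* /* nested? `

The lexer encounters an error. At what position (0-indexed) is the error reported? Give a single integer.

pos=0: emit NUM '0' (now at pos=1)
pos=1: enter STRING mode
pos=1: emit STR "ok" (now at pos=5)
pos=5: emit ID 'bar' (now at pos=8)
pos=9: emit ID 'tmp' (now at pos=12)
pos=13: enter COMMENT mode (saw '/*')
exit COMMENT mode (now at pos=21)
pos=21: enter STRING mode
pos=21: emit STR "hi" (now at pos=25)
pos=26: enter COMMENT mode (saw '/*')
pos=26: ERROR — unterminated comment (reached EOF)

Answer: 26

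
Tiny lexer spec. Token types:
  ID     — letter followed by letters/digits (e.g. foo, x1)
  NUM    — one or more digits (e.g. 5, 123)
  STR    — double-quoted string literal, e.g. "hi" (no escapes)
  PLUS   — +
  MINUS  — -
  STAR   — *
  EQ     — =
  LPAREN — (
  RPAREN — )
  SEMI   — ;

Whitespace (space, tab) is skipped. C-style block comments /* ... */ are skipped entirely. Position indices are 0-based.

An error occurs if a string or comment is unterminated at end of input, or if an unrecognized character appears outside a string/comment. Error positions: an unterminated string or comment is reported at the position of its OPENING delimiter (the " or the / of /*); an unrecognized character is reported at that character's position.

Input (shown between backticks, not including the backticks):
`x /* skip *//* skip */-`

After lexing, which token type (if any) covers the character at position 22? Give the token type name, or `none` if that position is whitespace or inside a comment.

Answer: MINUS

Derivation:
pos=0: emit ID 'x' (now at pos=1)
pos=2: enter COMMENT mode (saw '/*')
exit COMMENT mode (now at pos=12)
pos=12: enter COMMENT mode (saw '/*')
exit COMMENT mode (now at pos=22)
pos=22: emit MINUS '-'
DONE. 2 tokens: [ID, MINUS]
Position 22: char is '-' -> MINUS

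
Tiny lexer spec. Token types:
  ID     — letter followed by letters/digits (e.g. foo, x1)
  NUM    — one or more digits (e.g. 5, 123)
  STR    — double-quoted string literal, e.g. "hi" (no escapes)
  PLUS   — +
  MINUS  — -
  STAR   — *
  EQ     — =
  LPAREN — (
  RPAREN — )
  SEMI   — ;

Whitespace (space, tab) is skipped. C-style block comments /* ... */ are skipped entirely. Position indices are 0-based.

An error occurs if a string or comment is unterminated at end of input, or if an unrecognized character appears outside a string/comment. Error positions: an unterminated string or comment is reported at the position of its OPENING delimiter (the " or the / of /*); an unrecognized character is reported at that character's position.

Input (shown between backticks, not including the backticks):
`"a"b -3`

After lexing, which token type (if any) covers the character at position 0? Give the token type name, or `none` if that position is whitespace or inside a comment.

Answer: STR

Derivation:
pos=0: enter STRING mode
pos=0: emit STR "a" (now at pos=3)
pos=3: emit ID 'b' (now at pos=4)
pos=5: emit MINUS '-'
pos=6: emit NUM '3' (now at pos=7)
DONE. 4 tokens: [STR, ID, MINUS, NUM]
Position 0: char is '"' -> STR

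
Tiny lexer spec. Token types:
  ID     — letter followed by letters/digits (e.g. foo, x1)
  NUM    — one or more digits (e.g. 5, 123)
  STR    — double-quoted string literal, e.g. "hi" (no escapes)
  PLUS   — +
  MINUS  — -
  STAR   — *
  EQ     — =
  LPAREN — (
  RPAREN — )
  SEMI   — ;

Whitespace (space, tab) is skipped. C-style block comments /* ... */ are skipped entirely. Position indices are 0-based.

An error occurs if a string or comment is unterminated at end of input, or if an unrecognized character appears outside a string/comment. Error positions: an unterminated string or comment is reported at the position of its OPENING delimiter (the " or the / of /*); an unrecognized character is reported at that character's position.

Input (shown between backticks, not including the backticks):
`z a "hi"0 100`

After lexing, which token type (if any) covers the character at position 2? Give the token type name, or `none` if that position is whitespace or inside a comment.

pos=0: emit ID 'z' (now at pos=1)
pos=2: emit ID 'a' (now at pos=3)
pos=4: enter STRING mode
pos=4: emit STR "hi" (now at pos=8)
pos=8: emit NUM '0' (now at pos=9)
pos=10: emit NUM '100' (now at pos=13)
DONE. 5 tokens: [ID, ID, STR, NUM, NUM]
Position 2: char is 'a' -> ID

Answer: ID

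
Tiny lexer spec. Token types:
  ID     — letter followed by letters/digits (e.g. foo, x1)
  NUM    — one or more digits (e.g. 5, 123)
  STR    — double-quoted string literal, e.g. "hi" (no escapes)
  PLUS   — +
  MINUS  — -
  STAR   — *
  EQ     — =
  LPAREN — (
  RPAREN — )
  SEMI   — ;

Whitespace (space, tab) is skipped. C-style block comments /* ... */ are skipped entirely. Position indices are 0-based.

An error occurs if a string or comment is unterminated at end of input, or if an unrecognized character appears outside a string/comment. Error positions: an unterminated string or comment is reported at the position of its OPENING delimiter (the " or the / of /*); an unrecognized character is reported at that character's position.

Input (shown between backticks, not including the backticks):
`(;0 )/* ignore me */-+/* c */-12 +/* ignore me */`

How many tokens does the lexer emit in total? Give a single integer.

pos=0: emit LPAREN '('
pos=1: emit SEMI ';'
pos=2: emit NUM '0' (now at pos=3)
pos=4: emit RPAREN ')'
pos=5: enter COMMENT mode (saw '/*')
exit COMMENT mode (now at pos=20)
pos=20: emit MINUS '-'
pos=21: emit PLUS '+'
pos=22: enter COMMENT mode (saw '/*')
exit COMMENT mode (now at pos=29)
pos=29: emit MINUS '-'
pos=30: emit NUM '12' (now at pos=32)
pos=33: emit PLUS '+'
pos=34: enter COMMENT mode (saw '/*')
exit COMMENT mode (now at pos=49)
DONE. 9 tokens: [LPAREN, SEMI, NUM, RPAREN, MINUS, PLUS, MINUS, NUM, PLUS]

Answer: 9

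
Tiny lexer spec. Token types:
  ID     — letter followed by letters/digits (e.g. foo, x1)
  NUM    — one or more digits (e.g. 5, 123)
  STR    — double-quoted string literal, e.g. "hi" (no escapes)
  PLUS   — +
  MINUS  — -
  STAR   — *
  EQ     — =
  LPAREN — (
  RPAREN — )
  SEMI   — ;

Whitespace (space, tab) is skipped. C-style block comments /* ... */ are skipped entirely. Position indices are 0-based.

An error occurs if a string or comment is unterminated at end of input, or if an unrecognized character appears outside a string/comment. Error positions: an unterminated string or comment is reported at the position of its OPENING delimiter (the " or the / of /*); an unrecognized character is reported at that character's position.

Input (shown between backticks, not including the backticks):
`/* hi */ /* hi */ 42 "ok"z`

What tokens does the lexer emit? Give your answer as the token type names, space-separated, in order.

Answer: NUM STR ID

Derivation:
pos=0: enter COMMENT mode (saw '/*')
exit COMMENT mode (now at pos=8)
pos=9: enter COMMENT mode (saw '/*')
exit COMMENT mode (now at pos=17)
pos=18: emit NUM '42' (now at pos=20)
pos=21: enter STRING mode
pos=21: emit STR "ok" (now at pos=25)
pos=25: emit ID 'z' (now at pos=26)
DONE. 3 tokens: [NUM, STR, ID]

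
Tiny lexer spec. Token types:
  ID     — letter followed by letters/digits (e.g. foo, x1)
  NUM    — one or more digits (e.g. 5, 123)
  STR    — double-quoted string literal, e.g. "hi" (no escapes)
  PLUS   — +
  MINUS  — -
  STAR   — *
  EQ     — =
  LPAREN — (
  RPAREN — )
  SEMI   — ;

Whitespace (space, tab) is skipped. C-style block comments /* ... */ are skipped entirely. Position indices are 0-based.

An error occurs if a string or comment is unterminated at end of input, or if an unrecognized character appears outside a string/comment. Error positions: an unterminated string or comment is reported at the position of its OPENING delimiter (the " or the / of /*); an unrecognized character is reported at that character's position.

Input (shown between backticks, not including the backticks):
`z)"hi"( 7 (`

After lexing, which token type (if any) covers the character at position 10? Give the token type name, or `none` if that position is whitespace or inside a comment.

Answer: LPAREN

Derivation:
pos=0: emit ID 'z' (now at pos=1)
pos=1: emit RPAREN ')'
pos=2: enter STRING mode
pos=2: emit STR "hi" (now at pos=6)
pos=6: emit LPAREN '('
pos=8: emit NUM '7' (now at pos=9)
pos=10: emit LPAREN '('
DONE. 6 tokens: [ID, RPAREN, STR, LPAREN, NUM, LPAREN]
Position 10: char is '(' -> LPAREN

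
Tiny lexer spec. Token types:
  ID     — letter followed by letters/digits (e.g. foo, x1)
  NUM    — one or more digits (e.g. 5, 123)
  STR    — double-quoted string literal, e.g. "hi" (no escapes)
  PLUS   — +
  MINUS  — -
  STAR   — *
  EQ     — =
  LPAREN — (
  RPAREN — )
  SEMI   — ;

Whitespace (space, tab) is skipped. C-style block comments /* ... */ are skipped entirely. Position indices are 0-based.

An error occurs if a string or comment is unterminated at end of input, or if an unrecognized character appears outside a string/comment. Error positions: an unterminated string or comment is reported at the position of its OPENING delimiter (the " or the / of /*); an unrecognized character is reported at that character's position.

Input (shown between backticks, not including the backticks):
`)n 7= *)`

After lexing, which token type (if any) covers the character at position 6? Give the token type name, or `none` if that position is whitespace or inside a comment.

Answer: STAR

Derivation:
pos=0: emit RPAREN ')'
pos=1: emit ID 'n' (now at pos=2)
pos=3: emit NUM '7' (now at pos=4)
pos=4: emit EQ '='
pos=6: emit STAR '*'
pos=7: emit RPAREN ')'
DONE. 6 tokens: [RPAREN, ID, NUM, EQ, STAR, RPAREN]
Position 6: char is '*' -> STAR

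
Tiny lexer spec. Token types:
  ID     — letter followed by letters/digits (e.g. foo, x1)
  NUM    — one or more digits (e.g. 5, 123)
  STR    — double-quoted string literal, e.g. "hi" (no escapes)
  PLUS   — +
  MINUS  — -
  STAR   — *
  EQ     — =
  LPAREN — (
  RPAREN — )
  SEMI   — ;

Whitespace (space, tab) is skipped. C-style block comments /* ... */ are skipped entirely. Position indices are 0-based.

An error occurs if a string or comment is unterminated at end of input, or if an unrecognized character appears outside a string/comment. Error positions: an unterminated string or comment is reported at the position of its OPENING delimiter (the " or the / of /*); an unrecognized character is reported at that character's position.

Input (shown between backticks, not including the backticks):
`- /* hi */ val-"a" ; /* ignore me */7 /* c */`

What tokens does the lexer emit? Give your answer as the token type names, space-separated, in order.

pos=0: emit MINUS '-'
pos=2: enter COMMENT mode (saw '/*')
exit COMMENT mode (now at pos=10)
pos=11: emit ID 'val' (now at pos=14)
pos=14: emit MINUS '-'
pos=15: enter STRING mode
pos=15: emit STR "a" (now at pos=18)
pos=19: emit SEMI ';'
pos=21: enter COMMENT mode (saw '/*')
exit COMMENT mode (now at pos=36)
pos=36: emit NUM '7' (now at pos=37)
pos=38: enter COMMENT mode (saw '/*')
exit COMMENT mode (now at pos=45)
DONE. 6 tokens: [MINUS, ID, MINUS, STR, SEMI, NUM]

Answer: MINUS ID MINUS STR SEMI NUM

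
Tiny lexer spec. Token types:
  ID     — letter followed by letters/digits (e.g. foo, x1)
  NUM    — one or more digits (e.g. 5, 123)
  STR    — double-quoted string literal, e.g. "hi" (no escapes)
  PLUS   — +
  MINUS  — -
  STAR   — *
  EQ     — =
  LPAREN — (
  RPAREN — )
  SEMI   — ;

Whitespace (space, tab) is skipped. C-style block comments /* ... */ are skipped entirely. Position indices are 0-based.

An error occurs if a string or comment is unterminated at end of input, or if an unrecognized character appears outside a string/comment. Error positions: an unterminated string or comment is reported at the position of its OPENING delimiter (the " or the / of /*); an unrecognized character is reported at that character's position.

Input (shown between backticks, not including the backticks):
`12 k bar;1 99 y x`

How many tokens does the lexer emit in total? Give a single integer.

pos=0: emit NUM '12' (now at pos=2)
pos=3: emit ID 'k' (now at pos=4)
pos=5: emit ID 'bar' (now at pos=8)
pos=8: emit SEMI ';'
pos=9: emit NUM '1' (now at pos=10)
pos=11: emit NUM '99' (now at pos=13)
pos=14: emit ID 'y' (now at pos=15)
pos=16: emit ID 'x' (now at pos=17)
DONE. 8 tokens: [NUM, ID, ID, SEMI, NUM, NUM, ID, ID]

Answer: 8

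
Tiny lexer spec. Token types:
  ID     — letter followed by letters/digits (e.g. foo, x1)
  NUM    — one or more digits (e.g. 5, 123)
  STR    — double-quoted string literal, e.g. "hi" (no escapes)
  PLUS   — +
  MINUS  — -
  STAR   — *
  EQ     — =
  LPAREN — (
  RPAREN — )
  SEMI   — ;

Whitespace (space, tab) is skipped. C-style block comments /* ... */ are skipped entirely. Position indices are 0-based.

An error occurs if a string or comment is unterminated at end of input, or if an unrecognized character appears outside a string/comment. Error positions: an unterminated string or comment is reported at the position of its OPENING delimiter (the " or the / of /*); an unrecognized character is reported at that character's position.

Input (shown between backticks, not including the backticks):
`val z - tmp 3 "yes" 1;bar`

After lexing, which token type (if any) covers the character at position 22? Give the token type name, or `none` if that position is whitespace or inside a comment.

pos=0: emit ID 'val' (now at pos=3)
pos=4: emit ID 'z' (now at pos=5)
pos=6: emit MINUS '-'
pos=8: emit ID 'tmp' (now at pos=11)
pos=12: emit NUM '3' (now at pos=13)
pos=14: enter STRING mode
pos=14: emit STR "yes" (now at pos=19)
pos=20: emit NUM '1' (now at pos=21)
pos=21: emit SEMI ';'
pos=22: emit ID 'bar' (now at pos=25)
DONE. 9 tokens: [ID, ID, MINUS, ID, NUM, STR, NUM, SEMI, ID]
Position 22: char is 'b' -> ID

Answer: ID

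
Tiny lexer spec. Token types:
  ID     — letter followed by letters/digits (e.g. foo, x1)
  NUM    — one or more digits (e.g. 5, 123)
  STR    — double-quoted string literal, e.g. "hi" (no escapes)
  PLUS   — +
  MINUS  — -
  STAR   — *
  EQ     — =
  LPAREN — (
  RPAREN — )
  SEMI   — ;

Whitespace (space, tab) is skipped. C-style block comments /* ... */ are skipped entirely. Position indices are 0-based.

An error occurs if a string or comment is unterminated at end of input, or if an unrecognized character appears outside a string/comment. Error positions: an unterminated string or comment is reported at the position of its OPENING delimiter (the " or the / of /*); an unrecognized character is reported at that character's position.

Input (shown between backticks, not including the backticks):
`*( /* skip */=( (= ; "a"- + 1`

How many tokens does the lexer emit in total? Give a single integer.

pos=0: emit STAR '*'
pos=1: emit LPAREN '('
pos=3: enter COMMENT mode (saw '/*')
exit COMMENT mode (now at pos=13)
pos=13: emit EQ '='
pos=14: emit LPAREN '('
pos=16: emit LPAREN '('
pos=17: emit EQ '='
pos=19: emit SEMI ';'
pos=21: enter STRING mode
pos=21: emit STR "a" (now at pos=24)
pos=24: emit MINUS '-'
pos=26: emit PLUS '+'
pos=28: emit NUM '1' (now at pos=29)
DONE. 11 tokens: [STAR, LPAREN, EQ, LPAREN, LPAREN, EQ, SEMI, STR, MINUS, PLUS, NUM]

Answer: 11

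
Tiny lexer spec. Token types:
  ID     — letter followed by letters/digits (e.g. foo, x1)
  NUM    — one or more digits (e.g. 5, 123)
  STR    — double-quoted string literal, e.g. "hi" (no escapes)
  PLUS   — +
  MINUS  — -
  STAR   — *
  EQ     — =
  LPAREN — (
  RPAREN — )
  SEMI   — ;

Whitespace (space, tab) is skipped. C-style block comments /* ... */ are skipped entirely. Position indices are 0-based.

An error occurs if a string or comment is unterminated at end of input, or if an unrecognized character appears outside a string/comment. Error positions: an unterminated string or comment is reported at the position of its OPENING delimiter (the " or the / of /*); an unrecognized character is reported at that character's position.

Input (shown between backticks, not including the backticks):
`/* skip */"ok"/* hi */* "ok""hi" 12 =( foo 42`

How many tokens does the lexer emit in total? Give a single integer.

pos=0: enter COMMENT mode (saw '/*')
exit COMMENT mode (now at pos=10)
pos=10: enter STRING mode
pos=10: emit STR "ok" (now at pos=14)
pos=14: enter COMMENT mode (saw '/*')
exit COMMENT mode (now at pos=22)
pos=22: emit STAR '*'
pos=24: enter STRING mode
pos=24: emit STR "ok" (now at pos=28)
pos=28: enter STRING mode
pos=28: emit STR "hi" (now at pos=32)
pos=33: emit NUM '12' (now at pos=35)
pos=36: emit EQ '='
pos=37: emit LPAREN '('
pos=39: emit ID 'foo' (now at pos=42)
pos=43: emit NUM '42' (now at pos=45)
DONE. 9 tokens: [STR, STAR, STR, STR, NUM, EQ, LPAREN, ID, NUM]

Answer: 9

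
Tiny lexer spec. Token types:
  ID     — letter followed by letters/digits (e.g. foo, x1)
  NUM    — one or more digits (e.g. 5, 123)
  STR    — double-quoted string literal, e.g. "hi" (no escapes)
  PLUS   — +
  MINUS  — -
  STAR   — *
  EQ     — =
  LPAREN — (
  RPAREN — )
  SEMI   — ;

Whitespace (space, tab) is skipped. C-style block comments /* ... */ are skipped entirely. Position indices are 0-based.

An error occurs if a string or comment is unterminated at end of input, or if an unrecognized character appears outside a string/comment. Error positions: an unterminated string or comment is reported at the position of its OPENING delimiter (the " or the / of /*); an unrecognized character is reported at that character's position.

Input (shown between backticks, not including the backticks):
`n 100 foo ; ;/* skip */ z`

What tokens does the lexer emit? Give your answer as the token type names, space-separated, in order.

pos=0: emit ID 'n' (now at pos=1)
pos=2: emit NUM '100' (now at pos=5)
pos=6: emit ID 'foo' (now at pos=9)
pos=10: emit SEMI ';'
pos=12: emit SEMI ';'
pos=13: enter COMMENT mode (saw '/*')
exit COMMENT mode (now at pos=23)
pos=24: emit ID 'z' (now at pos=25)
DONE. 6 tokens: [ID, NUM, ID, SEMI, SEMI, ID]

Answer: ID NUM ID SEMI SEMI ID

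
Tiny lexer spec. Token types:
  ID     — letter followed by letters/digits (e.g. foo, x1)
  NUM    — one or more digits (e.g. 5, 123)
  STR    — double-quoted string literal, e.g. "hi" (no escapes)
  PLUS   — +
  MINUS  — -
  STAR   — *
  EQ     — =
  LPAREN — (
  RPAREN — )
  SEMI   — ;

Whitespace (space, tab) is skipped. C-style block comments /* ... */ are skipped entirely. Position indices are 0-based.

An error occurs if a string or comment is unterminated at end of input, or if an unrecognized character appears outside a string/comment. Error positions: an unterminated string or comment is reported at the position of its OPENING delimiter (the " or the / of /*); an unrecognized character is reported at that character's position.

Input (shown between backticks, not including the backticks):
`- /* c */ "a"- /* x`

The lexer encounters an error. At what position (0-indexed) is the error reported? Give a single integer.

pos=0: emit MINUS '-'
pos=2: enter COMMENT mode (saw '/*')
exit COMMENT mode (now at pos=9)
pos=10: enter STRING mode
pos=10: emit STR "a" (now at pos=13)
pos=13: emit MINUS '-'
pos=15: enter COMMENT mode (saw '/*')
pos=15: ERROR — unterminated comment (reached EOF)

Answer: 15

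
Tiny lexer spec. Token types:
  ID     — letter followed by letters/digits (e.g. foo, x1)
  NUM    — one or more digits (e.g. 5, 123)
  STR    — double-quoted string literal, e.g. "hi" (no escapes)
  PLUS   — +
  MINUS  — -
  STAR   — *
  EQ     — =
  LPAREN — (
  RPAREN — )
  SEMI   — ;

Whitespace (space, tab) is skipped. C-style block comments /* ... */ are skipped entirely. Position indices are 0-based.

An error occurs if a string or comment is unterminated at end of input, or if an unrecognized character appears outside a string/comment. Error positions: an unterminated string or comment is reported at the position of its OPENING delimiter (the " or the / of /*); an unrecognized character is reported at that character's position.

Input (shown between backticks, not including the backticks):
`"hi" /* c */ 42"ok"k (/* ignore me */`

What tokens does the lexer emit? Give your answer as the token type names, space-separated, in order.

pos=0: enter STRING mode
pos=0: emit STR "hi" (now at pos=4)
pos=5: enter COMMENT mode (saw '/*')
exit COMMENT mode (now at pos=12)
pos=13: emit NUM '42' (now at pos=15)
pos=15: enter STRING mode
pos=15: emit STR "ok" (now at pos=19)
pos=19: emit ID 'k' (now at pos=20)
pos=21: emit LPAREN '('
pos=22: enter COMMENT mode (saw '/*')
exit COMMENT mode (now at pos=37)
DONE. 5 tokens: [STR, NUM, STR, ID, LPAREN]

Answer: STR NUM STR ID LPAREN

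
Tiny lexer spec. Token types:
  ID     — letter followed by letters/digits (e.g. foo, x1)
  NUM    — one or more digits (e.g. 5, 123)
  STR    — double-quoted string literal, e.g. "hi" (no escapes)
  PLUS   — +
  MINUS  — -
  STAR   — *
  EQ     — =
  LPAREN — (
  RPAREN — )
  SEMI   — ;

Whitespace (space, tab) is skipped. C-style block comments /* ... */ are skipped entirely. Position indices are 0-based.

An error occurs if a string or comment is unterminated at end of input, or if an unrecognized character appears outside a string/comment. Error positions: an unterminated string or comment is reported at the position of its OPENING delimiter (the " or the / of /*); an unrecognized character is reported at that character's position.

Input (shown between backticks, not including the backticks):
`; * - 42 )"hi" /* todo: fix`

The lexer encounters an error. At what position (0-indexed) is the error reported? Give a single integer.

Answer: 15

Derivation:
pos=0: emit SEMI ';'
pos=2: emit STAR '*'
pos=4: emit MINUS '-'
pos=6: emit NUM '42' (now at pos=8)
pos=9: emit RPAREN ')'
pos=10: enter STRING mode
pos=10: emit STR "hi" (now at pos=14)
pos=15: enter COMMENT mode (saw '/*')
pos=15: ERROR — unterminated comment (reached EOF)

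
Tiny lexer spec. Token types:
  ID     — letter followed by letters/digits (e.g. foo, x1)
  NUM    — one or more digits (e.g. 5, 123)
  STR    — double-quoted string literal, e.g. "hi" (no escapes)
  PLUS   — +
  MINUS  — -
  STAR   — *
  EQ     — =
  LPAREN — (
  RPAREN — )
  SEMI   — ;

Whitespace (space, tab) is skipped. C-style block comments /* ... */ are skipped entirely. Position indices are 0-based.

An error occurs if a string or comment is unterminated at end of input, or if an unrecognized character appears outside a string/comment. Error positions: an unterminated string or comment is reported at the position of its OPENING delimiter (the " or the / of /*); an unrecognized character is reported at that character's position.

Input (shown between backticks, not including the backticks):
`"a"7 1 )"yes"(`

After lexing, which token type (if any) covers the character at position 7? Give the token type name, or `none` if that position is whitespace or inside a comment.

pos=0: enter STRING mode
pos=0: emit STR "a" (now at pos=3)
pos=3: emit NUM '7' (now at pos=4)
pos=5: emit NUM '1' (now at pos=6)
pos=7: emit RPAREN ')'
pos=8: enter STRING mode
pos=8: emit STR "yes" (now at pos=13)
pos=13: emit LPAREN '('
DONE. 6 tokens: [STR, NUM, NUM, RPAREN, STR, LPAREN]
Position 7: char is ')' -> RPAREN

Answer: RPAREN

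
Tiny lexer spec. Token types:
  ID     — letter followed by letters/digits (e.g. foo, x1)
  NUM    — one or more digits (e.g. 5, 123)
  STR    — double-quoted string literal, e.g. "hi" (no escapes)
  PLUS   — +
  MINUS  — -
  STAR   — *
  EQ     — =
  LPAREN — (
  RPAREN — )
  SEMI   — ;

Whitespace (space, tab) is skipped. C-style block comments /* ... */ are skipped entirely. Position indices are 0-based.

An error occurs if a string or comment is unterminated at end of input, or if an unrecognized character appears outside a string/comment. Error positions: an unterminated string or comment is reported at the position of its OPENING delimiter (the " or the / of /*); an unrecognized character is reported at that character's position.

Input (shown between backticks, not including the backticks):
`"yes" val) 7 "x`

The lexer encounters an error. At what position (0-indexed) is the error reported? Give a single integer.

Answer: 13

Derivation:
pos=0: enter STRING mode
pos=0: emit STR "yes" (now at pos=5)
pos=6: emit ID 'val' (now at pos=9)
pos=9: emit RPAREN ')'
pos=11: emit NUM '7' (now at pos=12)
pos=13: enter STRING mode
pos=13: ERROR — unterminated string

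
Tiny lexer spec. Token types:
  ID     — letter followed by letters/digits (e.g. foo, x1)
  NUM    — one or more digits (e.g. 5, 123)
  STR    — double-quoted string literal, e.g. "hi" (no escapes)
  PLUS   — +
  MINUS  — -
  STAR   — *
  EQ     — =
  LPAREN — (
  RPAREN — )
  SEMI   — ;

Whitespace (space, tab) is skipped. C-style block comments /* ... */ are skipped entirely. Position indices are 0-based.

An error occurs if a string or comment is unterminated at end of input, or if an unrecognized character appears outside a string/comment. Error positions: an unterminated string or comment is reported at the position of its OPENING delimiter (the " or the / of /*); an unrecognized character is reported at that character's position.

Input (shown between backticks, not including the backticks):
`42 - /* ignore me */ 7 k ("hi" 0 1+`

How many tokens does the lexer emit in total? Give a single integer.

pos=0: emit NUM '42' (now at pos=2)
pos=3: emit MINUS '-'
pos=5: enter COMMENT mode (saw '/*')
exit COMMENT mode (now at pos=20)
pos=21: emit NUM '7' (now at pos=22)
pos=23: emit ID 'k' (now at pos=24)
pos=25: emit LPAREN '('
pos=26: enter STRING mode
pos=26: emit STR "hi" (now at pos=30)
pos=31: emit NUM '0' (now at pos=32)
pos=33: emit NUM '1' (now at pos=34)
pos=34: emit PLUS '+'
DONE. 9 tokens: [NUM, MINUS, NUM, ID, LPAREN, STR, NUM, NUM, PLUS]

Answer: 9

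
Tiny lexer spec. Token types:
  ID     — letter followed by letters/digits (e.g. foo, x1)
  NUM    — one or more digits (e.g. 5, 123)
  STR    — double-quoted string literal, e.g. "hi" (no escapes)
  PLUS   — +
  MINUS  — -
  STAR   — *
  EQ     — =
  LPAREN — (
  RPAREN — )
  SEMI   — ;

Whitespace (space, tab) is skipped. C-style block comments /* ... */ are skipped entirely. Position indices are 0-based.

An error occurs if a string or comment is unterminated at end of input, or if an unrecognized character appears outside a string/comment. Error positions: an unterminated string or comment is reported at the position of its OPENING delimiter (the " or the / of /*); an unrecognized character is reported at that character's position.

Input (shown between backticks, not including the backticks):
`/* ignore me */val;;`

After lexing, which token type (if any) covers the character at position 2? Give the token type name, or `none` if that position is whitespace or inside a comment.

pos=0: enter COMMENT mode (saw '/*')
exit COMMENT mode (now at pos=15)
pos=15: emit ID 'val' (now at pos=18)
pos=18: emit SEMI ';'
pos=19: emit SEMI ';'
DONE. 3 tokens: [ID, SEMI, SEMI]
Position 2: char is ' ' -> none

Answer: none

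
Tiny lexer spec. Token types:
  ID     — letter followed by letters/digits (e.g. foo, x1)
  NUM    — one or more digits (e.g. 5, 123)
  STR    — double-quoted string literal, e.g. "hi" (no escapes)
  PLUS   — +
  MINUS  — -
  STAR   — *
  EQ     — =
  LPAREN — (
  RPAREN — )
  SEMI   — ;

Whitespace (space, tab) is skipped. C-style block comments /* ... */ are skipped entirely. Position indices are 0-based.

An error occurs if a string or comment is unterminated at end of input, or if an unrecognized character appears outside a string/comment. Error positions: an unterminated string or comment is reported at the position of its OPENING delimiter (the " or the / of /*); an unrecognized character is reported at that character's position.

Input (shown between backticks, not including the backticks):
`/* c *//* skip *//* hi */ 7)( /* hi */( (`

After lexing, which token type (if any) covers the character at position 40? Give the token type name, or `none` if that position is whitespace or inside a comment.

Answer: LPAREN

Derivation:
pos=0: enter COMMENT mode (saw '/*')
exit COMMENT mode (now at pos=7)
pos=7: enter COMMENT mode (saw '/*')
exit COMMENT mode (now at pos=17)
pos=17: enter COMMENT mode (saw '/*')
exit COMMENT mode (now at pos=25)
pos=26: emit NUM '7' (now at pos=27)
pos=27: emit RPAREN ')'
pos=28: emit LPAREN '('
pos=30: enter COMMENT mode (saw '/*')
exit COMMENT mode (now at pos=38)
pos=38: emit LPAREN '('
pos=40: emit LPAREN '('
DONE. 5 tokens: [NUM, RPAREN, LPAREN, LPAREN, LPAREN]
Position 40: char is '(' -> LPAREN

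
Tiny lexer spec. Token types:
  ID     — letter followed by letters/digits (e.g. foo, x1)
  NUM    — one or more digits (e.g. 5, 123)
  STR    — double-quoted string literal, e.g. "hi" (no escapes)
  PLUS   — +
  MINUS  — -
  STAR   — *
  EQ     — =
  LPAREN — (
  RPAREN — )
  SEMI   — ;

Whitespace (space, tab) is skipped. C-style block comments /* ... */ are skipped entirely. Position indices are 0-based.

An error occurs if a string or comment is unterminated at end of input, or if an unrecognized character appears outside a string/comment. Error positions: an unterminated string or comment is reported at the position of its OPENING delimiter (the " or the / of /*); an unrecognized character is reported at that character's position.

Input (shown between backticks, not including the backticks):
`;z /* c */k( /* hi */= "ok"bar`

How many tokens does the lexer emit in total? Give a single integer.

Answer: 7

Derivation:
pos=0: emit SEMI ';'
pos=1: emit ID 'z' (now at pos=2)
pos=3: enter COMMENT mode (saw '/*')
exit COMMENT mode (now at pos=10)
pos=10: emit ID 'k' (now at pos=11)
pos=11: emit LPAREN '('
pos=13: enter COMMENT mode (saw '/*')
exit COMMENT mode (now at pos=21)
pos=21: emit EQ '='
pos=23: enter STRING mode
pos=23: emit STR "ok" (now at pos=27)
pos=27: emit ID 'bar' (now at pos=30)
DONE. 7 tokens: [SEMI, ID, ID, LPAREN, EQ, STR, ID]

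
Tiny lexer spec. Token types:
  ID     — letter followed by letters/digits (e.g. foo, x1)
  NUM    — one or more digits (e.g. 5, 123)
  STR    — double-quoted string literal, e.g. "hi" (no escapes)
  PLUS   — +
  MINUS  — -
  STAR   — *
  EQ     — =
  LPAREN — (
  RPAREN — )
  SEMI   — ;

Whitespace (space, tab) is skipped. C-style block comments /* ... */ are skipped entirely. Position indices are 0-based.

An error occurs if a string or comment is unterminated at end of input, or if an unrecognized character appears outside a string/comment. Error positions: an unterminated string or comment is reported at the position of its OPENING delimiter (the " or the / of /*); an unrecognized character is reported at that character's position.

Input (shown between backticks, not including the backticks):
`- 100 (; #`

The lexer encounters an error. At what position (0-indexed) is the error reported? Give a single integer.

pos=0: emit MINUS '-'
pos=2: emit NUM '100' (now at pos=5)
pos=6: emit LPAREN '('
pos=7: emit SEMI ';'
pos=9: ERROR — unrecognized char '#'

Answer: 9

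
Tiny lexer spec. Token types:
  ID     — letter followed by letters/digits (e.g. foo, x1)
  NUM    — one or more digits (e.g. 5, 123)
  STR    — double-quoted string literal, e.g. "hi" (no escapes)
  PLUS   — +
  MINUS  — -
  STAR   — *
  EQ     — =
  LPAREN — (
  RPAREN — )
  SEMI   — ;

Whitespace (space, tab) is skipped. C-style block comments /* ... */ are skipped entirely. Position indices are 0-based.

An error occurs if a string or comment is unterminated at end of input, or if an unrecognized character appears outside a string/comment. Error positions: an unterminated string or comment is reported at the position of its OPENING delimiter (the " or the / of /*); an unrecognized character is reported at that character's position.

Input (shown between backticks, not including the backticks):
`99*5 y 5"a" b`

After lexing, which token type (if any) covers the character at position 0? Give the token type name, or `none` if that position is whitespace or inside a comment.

pos=0: emit NUM '99' (now at pos=2)
pos=2: emit STAR '*'
pos=3: emit NUM '5' (now at pos=4)
pos=5: emit ID 'y' (now at pos=6)
pos=7: emit NUM '5' (now at pos=8)
pos=8: enter STRING mode
pos=8: emit STR "a" (now at pos=11)
pos=12: emit ID 'b' (now at pos=13)
DONE. 7 tokens: [NUM, STAR, NUM, ID, NUM, STR, ID]
Position 0: char is '9' -> NUM

Answer: NUM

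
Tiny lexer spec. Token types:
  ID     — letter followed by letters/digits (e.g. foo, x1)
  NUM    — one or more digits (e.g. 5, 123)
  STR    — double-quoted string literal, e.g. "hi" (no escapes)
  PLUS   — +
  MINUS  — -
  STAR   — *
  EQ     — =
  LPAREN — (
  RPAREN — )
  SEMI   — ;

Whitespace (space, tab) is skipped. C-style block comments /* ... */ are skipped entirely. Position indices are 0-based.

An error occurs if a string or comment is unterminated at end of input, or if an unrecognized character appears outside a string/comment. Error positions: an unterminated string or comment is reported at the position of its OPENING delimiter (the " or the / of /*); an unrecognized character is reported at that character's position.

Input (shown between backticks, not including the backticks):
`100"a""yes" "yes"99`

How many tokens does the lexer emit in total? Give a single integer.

pos=0: emit NUM '100' (now at pos=3)
pos=3: enter STRING mode
pos=3: emit STR "a" (now at pos=6)
pos=6: enter STRING mode
pos=6: emit STR "yes" (now at pos=11)
pos=12: enter STRING mode
pos=12: emit STR "yes" (now at pos=17)
pos=17: emit NUM '99' (now at pos=19)
DONE. 5 tokens: [NUM, STR, STR, STR, NUM]

Answer: 5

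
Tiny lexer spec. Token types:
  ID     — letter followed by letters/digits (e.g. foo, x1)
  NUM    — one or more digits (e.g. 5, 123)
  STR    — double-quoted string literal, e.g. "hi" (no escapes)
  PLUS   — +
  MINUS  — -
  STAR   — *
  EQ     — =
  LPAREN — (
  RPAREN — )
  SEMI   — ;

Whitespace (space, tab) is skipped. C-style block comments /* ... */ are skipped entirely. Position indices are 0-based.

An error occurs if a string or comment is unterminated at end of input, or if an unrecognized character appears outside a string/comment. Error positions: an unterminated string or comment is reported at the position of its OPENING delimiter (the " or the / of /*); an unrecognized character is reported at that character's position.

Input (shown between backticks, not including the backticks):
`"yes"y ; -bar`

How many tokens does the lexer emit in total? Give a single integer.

pos=0: enter STRING mode
pos=0: emit STR "yes" (now at pos=5)
pos=5: emit ID 'y' (now at pos=6)
pos=7: emit SEMI ';'
pos=9: emit MINUS '-'
pos=10: emit ID 'bar' (now at pos=13)
DONE. 5 tokens: [STR, ID, SEMI, MINUS, ID]

Answer: 5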